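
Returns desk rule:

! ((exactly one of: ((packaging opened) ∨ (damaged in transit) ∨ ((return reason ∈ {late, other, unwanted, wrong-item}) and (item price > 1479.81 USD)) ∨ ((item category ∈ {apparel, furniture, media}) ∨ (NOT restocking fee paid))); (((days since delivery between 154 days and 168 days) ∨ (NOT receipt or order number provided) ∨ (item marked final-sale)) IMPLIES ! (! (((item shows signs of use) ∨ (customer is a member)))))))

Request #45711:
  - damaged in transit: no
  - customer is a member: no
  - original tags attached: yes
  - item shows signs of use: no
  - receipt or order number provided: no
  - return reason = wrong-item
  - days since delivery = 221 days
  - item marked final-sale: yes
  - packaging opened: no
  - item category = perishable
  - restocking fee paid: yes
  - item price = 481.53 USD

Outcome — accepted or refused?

Atomic conditions:
  packaging opened: no → false
  damaged in transit: no → false
  return reason ∈ {late, other, unwanted, wrong-item}: wrong-item is in the set → true
  item price > 1479.81 USD: 481.53 > 1479.81 is false
  item category ∈ {apparel, furniture, media}: perishable is not in the set → false
  NOT restocking fee paid: yes → false
  days since delivery between 154 days and 168 days: 221 in [154, 168] is false
  NOT receipt or order number provided: no → true
  item marked final-sale: yes → true
  item shows signs of use: no → false
  customer is a member: no → false
Combine:
[1.1.3] true AND false = false
[1.1.4] false OR false = false
[1.1] false OR false OR false OR false = false
[1.2.1] false OR true OR true = true
[1.2.2.1.1] false OR false = false
[1.2.2.1] NOT false = true
[1.2.2] NOT true = false
[1.2] true → false = false
[1] exactly-one(false, false) = false
[root] NOT false = true
Overall: true → accepted

Accepted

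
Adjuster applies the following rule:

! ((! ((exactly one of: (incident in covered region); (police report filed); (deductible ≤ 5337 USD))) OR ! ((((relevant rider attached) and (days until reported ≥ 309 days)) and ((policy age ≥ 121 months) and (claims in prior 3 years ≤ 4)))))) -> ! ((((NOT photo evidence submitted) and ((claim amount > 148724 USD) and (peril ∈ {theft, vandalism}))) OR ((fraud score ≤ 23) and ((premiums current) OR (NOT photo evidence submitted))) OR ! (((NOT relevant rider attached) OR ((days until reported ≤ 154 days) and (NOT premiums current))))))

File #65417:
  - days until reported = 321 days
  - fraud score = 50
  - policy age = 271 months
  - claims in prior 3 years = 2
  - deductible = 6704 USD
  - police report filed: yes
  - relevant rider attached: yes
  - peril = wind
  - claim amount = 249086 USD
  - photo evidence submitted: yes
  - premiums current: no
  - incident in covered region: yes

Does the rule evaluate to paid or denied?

Paid

Atomic conditions:
  incident in covered region: yes → true
  police report filed: yes → true
  deductible ≤ 5337 USD: 6704 ≤ 5337 is false
  relevant rider attached: yes → true
  days until reported ≥ 309 days: 321 ≥ 309 is true
  policy age ≥ 121 months: 271 ≥ 121 is true
  claims in prior 3 years ≤ 4: 2 ≤ 4 is true
  NOT photo evidence submitted: yes → false
  claim amount > 148724 USD: 249086 > 148724 is true
  peril ∈ {theft, vandalism}: wind is not in the set → false
  fraud score ≤ 23: 50 ≤ 23 is false
  premiums current: no → false
  NOT relevant rider attached: yes → false
  days until reported ≤ 154 days: 321 ≤ 154 is false
  NOT premiums current: no → true
Combine:
[1.1.1.1] exactly-one(true, true, false) = false
[1.1.1] NOT false = true
[1.1.2.1.1] true AND true = true
[1.1.2.1.2] true AND true = true
[1.1.2.1] true AND true = true
[1.1.2] NOT true = false
[1.1] true OR false = true
[1] NOT true = false
[2.1.1.2] true AND false = false
[2.1.1] false AND false = false
[2.1.2.2] false OR false = false
[2.1.2] false AND false = false
[2.1.3.1.2] false AND true = false
[2.1.3.1] false OR false = false
[2.1.3] NOT false = true
[2.1] false OR false OR true = true
[2] NOT true = false
[root] false → false (antecedent false ⇒ implication holds) = true
Overall: true → paid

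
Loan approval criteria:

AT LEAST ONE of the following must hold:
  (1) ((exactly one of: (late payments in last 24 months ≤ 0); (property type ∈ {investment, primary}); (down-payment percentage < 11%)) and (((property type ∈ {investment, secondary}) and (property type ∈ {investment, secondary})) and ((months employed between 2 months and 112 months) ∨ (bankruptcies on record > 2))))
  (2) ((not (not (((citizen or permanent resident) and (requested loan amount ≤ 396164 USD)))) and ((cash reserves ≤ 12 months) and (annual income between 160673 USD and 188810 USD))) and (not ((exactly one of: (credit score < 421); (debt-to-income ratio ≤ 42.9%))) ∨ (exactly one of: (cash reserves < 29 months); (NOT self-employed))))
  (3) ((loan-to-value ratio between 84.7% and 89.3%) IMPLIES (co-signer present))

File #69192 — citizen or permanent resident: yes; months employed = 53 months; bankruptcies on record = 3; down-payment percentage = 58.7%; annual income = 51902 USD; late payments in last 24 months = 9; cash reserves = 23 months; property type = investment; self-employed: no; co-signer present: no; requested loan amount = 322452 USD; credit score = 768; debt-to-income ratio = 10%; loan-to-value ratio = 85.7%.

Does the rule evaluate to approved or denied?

Approved

Atomic conditions:
  late payments in last 24 months ≤ 0: 9 ≤ 0 is false
  property type ∈ {investment, primary}: investment is in the set → true
  down-payment percentage < 11%: 58.7 < 11 is false
  property type ∈ {investment, secondary}: investment is in the set → true
  months employed between 2 months and 112 months: 53 in [2, 112] is true
  bankruptcies on record > 2: 3 > 2 is true
  citizen or permanent resident: yes → true
  requested loan amount ≤ 396164 USD: 322452 ≤ 396164 is true
  cash reserves ≤ 12 months: 23 ≤ 12 is false
  annual income between 160673 USD and 188810 USD: 51902 in [160673, 188810] is false
  credit score < 421: 768 < 421 is false
  debt-to-income ratio ≤ 42.9%: 10 ≤ 42.9 is true
  cash reserves < 29 months: 23 < 29 is true
  NOT self-employed: no → true
  loan-to-value ratio between 84.7% and 89.3%: 85.7 in [84.7, 89.3] is true
  co-signer present: no → false
Combine:
[1.1] exactly-one(false, true, false) = true
[1.2.1] true AND true = true
[1.2.2] true OR true = true
[1.2] true AND true = true
[1] true AND true = true
[2.1.1.1.1] true AND true = true
[2.1.1.1] NOT true = false
[2.1.1] NOT false = true
[2.1.2] false AND false = false
[2.1] true AND false = false
[2.2.1.1] exactly-one(false, true) = true
[2.2.1] NOT true = false
[2.2.2] exactly-one(true, true) = false
[2.2] false OR false = false
[2] false AND false = false
[3] true → false = false
[root] true OR false OR false = true
Overall: true → approved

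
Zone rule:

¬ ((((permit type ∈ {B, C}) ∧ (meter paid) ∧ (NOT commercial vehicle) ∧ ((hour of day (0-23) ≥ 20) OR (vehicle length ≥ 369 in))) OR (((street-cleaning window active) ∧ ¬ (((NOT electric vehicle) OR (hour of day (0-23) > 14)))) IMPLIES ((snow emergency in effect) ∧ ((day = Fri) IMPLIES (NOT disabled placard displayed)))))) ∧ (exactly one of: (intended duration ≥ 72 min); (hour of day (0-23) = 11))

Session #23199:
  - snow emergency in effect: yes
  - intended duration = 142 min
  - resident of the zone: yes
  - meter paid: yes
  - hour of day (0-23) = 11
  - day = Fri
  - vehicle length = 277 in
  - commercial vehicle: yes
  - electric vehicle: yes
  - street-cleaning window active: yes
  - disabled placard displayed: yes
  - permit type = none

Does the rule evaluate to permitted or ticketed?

Atomic conditions:
  permit type ∈ {B, C}: none is not in the set → false
  meter paid: yes → true
  NOT commercial vehicle: yes → false
  hour of day (0-23) ≥ 20: 11 ≥ 20 is false
  vehicle length ≥ 369 in: 277 ≥ 369 is false
  street-cleaning window active: yes → true
  NOT electric vehicle: yes → false
  hour of day (0-23) > 14: 11 > 14 is false
  snow emergency in effect: yes → true
  day = Fri: Fri == Fri is true
  NOT disabled placard displayed: yes → false
  intended duration ≥ 72 min: 142 ≥ 72 is true
  hour of day (0-23) = 11: 11 == 11 is true
Combine:
[1.1.1.4] false OR false = false
[1.1.1] false AND true AND false AND false = false
[1.1.2.1.2.1] false OR false = false
[1.1.2.1.2] NOT false = true
[1.1.2.1] true AND true = true
[1.1.2.2.2] true → false = false
[1.1.2.2] true AND false = false
[1.1.2] true → false = false
[1.1] false OR false = false
[1] NOT false = true
[2] exactly-one(true, true) = false
[root] true AND false = false
Overall: false → ticketed

Ticketed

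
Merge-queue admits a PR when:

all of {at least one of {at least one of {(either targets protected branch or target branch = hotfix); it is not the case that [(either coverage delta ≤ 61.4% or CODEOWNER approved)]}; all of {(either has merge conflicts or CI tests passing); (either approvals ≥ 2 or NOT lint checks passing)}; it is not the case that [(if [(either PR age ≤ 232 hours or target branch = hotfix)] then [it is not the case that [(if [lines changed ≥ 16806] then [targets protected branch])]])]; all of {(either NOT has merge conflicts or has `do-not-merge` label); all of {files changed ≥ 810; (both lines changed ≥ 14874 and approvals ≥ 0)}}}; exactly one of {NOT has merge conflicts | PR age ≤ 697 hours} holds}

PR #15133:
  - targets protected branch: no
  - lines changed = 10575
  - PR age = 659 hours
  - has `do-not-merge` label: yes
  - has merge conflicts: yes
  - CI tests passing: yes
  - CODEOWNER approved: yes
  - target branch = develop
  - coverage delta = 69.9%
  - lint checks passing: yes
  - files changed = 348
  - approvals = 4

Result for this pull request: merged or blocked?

Atomic conditions:
  targets protected branch: no → false
  target branch = hotfix: develop == hotfix is false
  coverage delta ≤ 61.4%: 69.9 ≤ 61.4 is false
  CODEOWNER approved: yes → true
  has merge conflicts: yes → true
  CI tests passing: yes → true
  approvals ≥ 2: 4 ≥ 2 is true
  NOT lint checks passing: yes → false
  PR age ≤ 232 hours: 659 ≤ 232 is false
  lines changed ≥ 16806: 10575 ≥ 16806 is false
  NOT has merge conflicts: yes → false
  has `do-not-merge` label: yes → true
  files changed ≥ 810: 348 ≥ 810 is false
  lines changed ≥ 14874: 10575 ≥ 14874 is false
  approvals ≥ 0: 4 ≥ 0 is true
  PR age ≤ 697 hours: 659 ≤ 697 is true
Combine:
[1.1.1] false OR false = false
[1.1.2.1] false OR true = true
[1.1.2] NOT true = false
[1.1] false OR false = false
[1.2.1] true OR true = true
[1.2.2] true OR false = true
[1.2] true AND true = true
[1.3.1.1] false OR false = false
[1.3.1.2.1] false → false (antecedent false ⇒ implication holds) = true
[1.3.1.2] NOT true = false
[1.3.1] false → false (antecedent false ⇒ implication holds) = true
[1.3] NOT true = false
[1.4.1] false OR true = true
[1.4.2.2] false AND true = false
[1.4.2] false AND false = false
[1.4] true AND false = false
[1] false OR true OR false OR false = true
[2] exactly-one(false, true) = true
[root] true AND true = true
Overall: true → merged

Merged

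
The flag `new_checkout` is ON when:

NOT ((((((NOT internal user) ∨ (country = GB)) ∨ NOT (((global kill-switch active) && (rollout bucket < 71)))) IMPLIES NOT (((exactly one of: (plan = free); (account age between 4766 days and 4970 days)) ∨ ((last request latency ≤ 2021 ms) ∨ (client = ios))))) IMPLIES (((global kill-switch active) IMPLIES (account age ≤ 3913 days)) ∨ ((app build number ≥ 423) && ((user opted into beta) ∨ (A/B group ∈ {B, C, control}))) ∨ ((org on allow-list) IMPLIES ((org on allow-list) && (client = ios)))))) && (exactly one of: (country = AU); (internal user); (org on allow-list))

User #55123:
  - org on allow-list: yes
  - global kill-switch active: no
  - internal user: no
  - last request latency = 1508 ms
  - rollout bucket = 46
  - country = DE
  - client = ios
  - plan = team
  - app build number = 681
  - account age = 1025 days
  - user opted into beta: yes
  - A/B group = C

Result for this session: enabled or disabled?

Atomic conditions:
  NOT internal user: no → true
  country = GB: DE == GB is false
  global kill-switch active: no → false
  rollout bucket < 71: 46 < 71 is true
  plan = free: team == free is false
  account age between 4766 days and 4970 days: 1025 in [4766, 4970] is false
  last request latency ≤ 2021 ms: 1508 ≤ 2021 is true
  client = ios: ios == ios is true
  account age ≤ 3913 days: 1025 ≤ 3913 is true
  app build number ≥ 423: 681 ≥ 423 is true
  user opted into beta: yes → true
  A/B group ∈ {B, C, control}: C is in the set → true
  org on allow-list: yes → true
  country = AU: DE == AU is false
  internal user: no → false
Combine:
[1.1.1.1.1] true OR false = true
[1.1.1.1.2.1] false AND true = false
[1.1.1.1.2] NOT false = true
[1.1.1.1] true OR true = true
[1.1.1.2.1.1] exactly-one(false, false) = false
[1.1.1.2.1.2] true OR true = true
[1.1.1.2.1] false OR true = true
[1.1.1.2] NOT true = false
[1.1.1] true → false = false
[1.1.2.1] false → true (antecedent false ⇒ implication holds) = true
[1.1.2.2.2] true OR true = true
[1.1.2.2] true AND true = true
[1.1.2.3.2] true AND true = true
[1.1.2.3] true → true = true
[1.1.2] true OR true OR true = true
[1.1] false → true (antecedent false ⇒ implication holds) = true
[1] NOT true = false
[2] exactly-one(false, false, true) = true
[root] false AND true = false
Overall: false → disabled

Disabled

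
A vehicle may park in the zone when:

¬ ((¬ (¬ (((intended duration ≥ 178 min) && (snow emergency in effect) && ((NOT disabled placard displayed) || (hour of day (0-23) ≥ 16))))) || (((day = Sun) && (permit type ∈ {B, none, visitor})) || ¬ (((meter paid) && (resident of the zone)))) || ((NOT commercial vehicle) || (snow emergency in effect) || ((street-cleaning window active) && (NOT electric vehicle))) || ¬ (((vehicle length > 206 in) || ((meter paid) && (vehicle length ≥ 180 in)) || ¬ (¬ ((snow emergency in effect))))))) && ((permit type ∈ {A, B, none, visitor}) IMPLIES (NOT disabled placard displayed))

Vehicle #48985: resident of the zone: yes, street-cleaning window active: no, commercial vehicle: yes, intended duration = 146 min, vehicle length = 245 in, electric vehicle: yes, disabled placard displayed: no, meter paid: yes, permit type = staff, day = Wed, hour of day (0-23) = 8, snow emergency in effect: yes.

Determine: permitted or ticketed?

Ticketed

Atomic conditions:
  intended duration ≥ 178 min: 146 ≥ 178 is false
  snow emergency in effect: yes → true
  NOT disabled placard displayed: no → true
  hour of day (0-23) ≥ 16: 8 ≥ 16 is false
  day = Sun: Wed == Sun is false
  permit type ∈ {B, none, visitor}: staff is not in the set → false
  meter paid: yes → true
  resident of the zone: yes → true
  NOT commercial vehicle: yes → false
  street-cleaning window active: no → false
  NOT electric vehicle: yes → false
  vehicle length > 206 in: 245 > 206 is true
  vehicle length ≥ 180 in: 245 ≥ 180 is true
  permit type ∈ {A, B, none, visitor}: staff is not in the set → false
Combine:
[1.1.1.1.1.3] true OR false = true
[1.1.1.1.1] false AND true AND true = false
[1.1.1.1] NOT false = true
[1.1.1] NOT true = false
[1.1.2.1] false AND false = false
[1.1.2.2.1] true AND true = true
[1.1.2.2] NOT true = false
[1.1.2] false OR false = false
[1.1.3.3] false AND false = false
[1.1.3] false OR true OR false = true
[1.1.4.1.2] true AND true = true
[1.1.4.1.3.1] NOT true = false
[1.1.4.1.3] NOT false = true
[1.1.4.1] true OR true OR true = true
[1.1.4] NOT true = false
[1.1] false OR false OR true OR false = true
[1] NOT true = false
[2] false → true (antecedent false ⇒ implication holds) = true
[root] false AND true = false
Overall: false → ticketed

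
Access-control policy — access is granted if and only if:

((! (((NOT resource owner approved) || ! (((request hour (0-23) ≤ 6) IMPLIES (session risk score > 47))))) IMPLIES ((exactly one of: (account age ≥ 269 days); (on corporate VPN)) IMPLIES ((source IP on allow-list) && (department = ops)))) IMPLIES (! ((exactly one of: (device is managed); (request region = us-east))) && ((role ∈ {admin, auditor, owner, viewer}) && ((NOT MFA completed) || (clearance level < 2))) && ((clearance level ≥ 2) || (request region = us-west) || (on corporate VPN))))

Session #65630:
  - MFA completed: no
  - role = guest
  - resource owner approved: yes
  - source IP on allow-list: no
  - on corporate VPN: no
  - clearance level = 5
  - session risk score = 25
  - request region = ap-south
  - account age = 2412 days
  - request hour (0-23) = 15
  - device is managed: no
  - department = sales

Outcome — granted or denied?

Atomic conditions:
  NOT resource owner approved: yes → false
  request hour (0-23) ≤ 6: 15 ≤ 6 is false
  session risk score > 47: 25 > 47 is false
  account age ≥ 269 days: 2412 ≥ 269 is true
  on corporate VPN: no → false
  source IP on allow-list: no → false
  department = ops: sales == ops is false
  device is managed: no → false
  request region = us-east: ap-south == us-east is false
  role ∈ {admin, auditor, owner, viewer}: guest is not in the set → false
  NOT MFA completed: no → true
  clearance level < 2: 5 < 2 is false
  clearance level ≥ 2: 5 ≥ 2 is true
  request region = us-west: ap-south == us-west is false
Combine:
[1.1.1.2.1] false → false (antecedent false ⇒ implication holds) = true
[1.1.1.2] NOT true = false
[1.1.1] false OR false = false
[1.1] NOT false = true
[1.2.1] exactly-one(true, false) = true
[1.2.2] false AND false = false
[1.2] true → false = false
[1] true → false = false
[2.1.1] exactly-one(false, false) = false
[2.1] NOT false = true
[2.2.2] true OR false = true
[2.2] false AND true = false
[2.3] true OR false OR false = true
[2] true AND false AND true = false
[root] false → false (antecedent false ⇒ implication holds) = true
Overall: true → granted

Granted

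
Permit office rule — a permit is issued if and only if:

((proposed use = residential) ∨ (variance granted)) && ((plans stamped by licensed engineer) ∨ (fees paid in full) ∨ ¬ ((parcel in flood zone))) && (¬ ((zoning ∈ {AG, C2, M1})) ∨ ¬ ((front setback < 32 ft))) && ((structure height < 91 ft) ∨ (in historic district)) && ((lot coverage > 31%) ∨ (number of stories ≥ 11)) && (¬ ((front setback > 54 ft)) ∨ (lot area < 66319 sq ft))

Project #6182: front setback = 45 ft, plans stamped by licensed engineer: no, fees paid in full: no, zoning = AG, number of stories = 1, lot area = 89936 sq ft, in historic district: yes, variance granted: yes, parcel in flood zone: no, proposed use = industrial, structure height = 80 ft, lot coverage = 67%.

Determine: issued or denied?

Atomic conditions:
  proposed use = residential: industrial == residential is false
  variance granted: yes → true
  plans stamped by licensed engineer: no → false
  fees paid in full: no → false
  parcel in flood zone: no → false
  zoning ∈ {AG, C2, M1}: AG is in the set → true
  front setback < 32 ft: 45 < 32 is false
  structure height < 91 ft: 80 < 91 is true
  in historic district: yes → true
  lot coverage > 31%: 67 > 31 is true
  number of stories ≥ 11: 1 ≥ 11 is false
  front setback > 54 ft: 45 > 54 is false
  lot area < 66319 sq ft: 89936 < 66319 is false
Combine:
[1] false OR true = true
[2.3] NOT false = true
[2] false OR false OR true = true
[3.1] NOT true = false
[3.2] NOT false = true
[3] false OR true = true
[4] true OR true = true
[5] true OR false = true
[6.1] NOT false = true
[6] true OR false = true
[root] true AND true AND true AND true AND true AND true = true
Overall: true → issued

Issued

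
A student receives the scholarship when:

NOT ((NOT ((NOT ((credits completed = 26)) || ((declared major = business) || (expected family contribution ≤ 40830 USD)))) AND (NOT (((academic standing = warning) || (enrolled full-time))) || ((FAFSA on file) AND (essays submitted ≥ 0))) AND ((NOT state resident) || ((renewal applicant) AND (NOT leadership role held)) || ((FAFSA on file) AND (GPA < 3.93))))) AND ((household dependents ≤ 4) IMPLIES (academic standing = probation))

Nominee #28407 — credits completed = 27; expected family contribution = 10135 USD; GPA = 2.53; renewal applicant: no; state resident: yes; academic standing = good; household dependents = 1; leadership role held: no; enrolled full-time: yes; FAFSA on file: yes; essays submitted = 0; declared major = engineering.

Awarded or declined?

Declined

Atomic conditions:
  credits completed = 26: 27 == 26 is false
  declared major = business: engineering == business is false
  expected family contribution ≤ 40830 USD: 10135 ≤ 40830 is true
  academic standing = warning: good == warning is false
  enrolled full-time: yes → true
  FAFSA on file: yes → true
  essays submitted ≥ 0: 0 ≥ 0 is true
  NOT state resident: yes → false
  renewal applicant: no → false
  NOT leadership role held: no → true
  GPA < 3.93: 2.53 < 3.93 is true
  household dependents ≤ 4: 1 ≤ 4 is true
  academic standing = probation: good == probation is false
Combine:
[1.1.1.1.1] NOT false = true
[1.1.1.1.2] false OR true = true
[1.1.1.1] true OR true = true
[1.1.1] NOT true = false
[1.1.2.1.1] false OR true = true
[1.1.2.1] NOT true = false
[1.1.2.2] true AND true = true
[1.1.2] false OR true = true
[1.1.3.2] false AND true = false
[1.1.3.3] true AND true = true
[1.1.3] false OR false OR true = true
[1.1] false AND true AND true = false
[1] NOT false = true
[2] true → false = false
[root] true AND false = false
Overall: false → declined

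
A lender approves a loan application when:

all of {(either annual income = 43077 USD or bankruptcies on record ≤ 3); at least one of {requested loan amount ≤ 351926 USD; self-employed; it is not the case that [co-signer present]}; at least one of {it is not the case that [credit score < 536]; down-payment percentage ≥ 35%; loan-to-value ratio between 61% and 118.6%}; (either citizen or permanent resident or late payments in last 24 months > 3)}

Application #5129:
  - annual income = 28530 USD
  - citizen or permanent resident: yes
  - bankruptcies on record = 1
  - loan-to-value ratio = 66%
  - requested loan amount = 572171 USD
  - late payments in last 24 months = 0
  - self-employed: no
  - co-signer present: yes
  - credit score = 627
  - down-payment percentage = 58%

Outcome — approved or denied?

Atomic conditions:
  annual income = 43077 USD: 28530 == 43077 is false
  bankruptcies on record ≤ 3: 1 ≤ 3 is true
  requested loan amount ≤ 351926 USD: 572171 ≤ 351926 is false
  self-employed: no → false
  co-signer present: yes → true
  credit score < 536: 627 < 536 is false
  down-payment percentage ≥ 35%: 58 ≥ 35 is true
  loan-to-value ratio between 61% and 118.6%: 66 in [61, 118.6] is true
  citizen or permanent resident: yes → true
  late payments in last 24 months > 3: 0 > 3 is false
Combine:
[1] false OR true = true
[2.3] NOT true = false
[2] false OR false OR false = false
[3.1] NOT false = true
[3] true OR true OR true = true
[4] true OR false = true
[root] true AND false AND true AND true = false
Overall: false → denied

Denied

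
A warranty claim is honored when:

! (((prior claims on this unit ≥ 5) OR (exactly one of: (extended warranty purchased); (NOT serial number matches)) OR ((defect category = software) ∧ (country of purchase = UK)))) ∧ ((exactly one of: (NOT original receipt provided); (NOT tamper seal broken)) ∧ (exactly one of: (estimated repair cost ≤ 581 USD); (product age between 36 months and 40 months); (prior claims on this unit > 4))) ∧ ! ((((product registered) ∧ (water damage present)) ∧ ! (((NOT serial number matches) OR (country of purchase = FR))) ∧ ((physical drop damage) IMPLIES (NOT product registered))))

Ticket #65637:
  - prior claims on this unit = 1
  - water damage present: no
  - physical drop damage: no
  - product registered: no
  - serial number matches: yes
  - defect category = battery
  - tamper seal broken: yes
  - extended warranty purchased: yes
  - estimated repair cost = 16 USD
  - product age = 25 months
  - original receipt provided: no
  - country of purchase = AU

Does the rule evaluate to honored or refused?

Refused

Atomic conditions:
  prior claims on this unit ≥ 5: 1 ≥ 5 is false
  extended warranty purchased: yes → true
  NOT serial number matches: yes → false
  defect category = software: battery == software is false
  country of purchase = UK: AU == UK is false
  NOT original receipt provided: no → true
  NOT tamper seal broken: yes → false
  estimated repair cost ≤ 581 USD: 16 ≤ 581 is true
  product age between 36 months and 40 months: 25 in [36, 40] is false
  prior claims on this unit > 4: 1 > 4 is false
  product registered: no → false
  water damage present: no → false
  country of purchase = FR: AU == FR is false
  physical drop damage: no → false
  NOT product registered: no → true
Combine:
[1.1.2] exactly-one(true, false) = true
[1.1.3] false AND false = false
[1.1] false OR true OR false = true
[1] NOT true = false
[2.1] exactly-one(true, false) = true
[2.2] exactly-one(true, false, false) = true
[2] true AND true = true
[3.1.1] false AND false = false
[3.1.2.1] false OR false = false
[3.1.2] NOT false = true
[3.1.3] false → true (antecedent false ⇒ implication holds) = true
[3.1] false AND true AND true = false
[3] NOT false = true
[root] false AND true AND true = false
Overall: false → refused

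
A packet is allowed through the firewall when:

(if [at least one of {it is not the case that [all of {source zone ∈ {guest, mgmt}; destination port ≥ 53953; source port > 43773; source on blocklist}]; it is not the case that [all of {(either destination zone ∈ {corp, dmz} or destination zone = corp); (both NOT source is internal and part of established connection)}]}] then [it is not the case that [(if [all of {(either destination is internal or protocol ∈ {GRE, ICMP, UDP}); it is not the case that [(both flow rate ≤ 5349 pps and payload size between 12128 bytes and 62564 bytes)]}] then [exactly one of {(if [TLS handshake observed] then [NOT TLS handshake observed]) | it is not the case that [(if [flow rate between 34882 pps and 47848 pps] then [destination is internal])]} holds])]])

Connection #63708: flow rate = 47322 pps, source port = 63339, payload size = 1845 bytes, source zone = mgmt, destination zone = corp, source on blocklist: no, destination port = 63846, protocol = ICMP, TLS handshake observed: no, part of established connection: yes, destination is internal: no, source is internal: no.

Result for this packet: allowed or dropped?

Atomic conditions:
  source zone ∈ {guest, mgmt}: mgmt is in the set → true
  destination port ≥ 53953: 63846 ≥ 53953 is true
  source port > 43773: 63339 > 43773 is true
  source on blocklist: no → false
  destination zone ∈ {corp, dmz}: corp is in the set → true
  destination zone = corp: corp == corp is true
  NOT source is internal: no → true
  part of established connection: yes → true
  destination is internal: no → false
  protocol ∈ {GRE, ICMP, UDP}: ICMP is in the set → true
  flow rate ≤ 5349 pps: 47322 ≤ 5349 is false
  payload size between 12128 bytes and 62564 bytes: 1845 in [12128, 62564] is false
  TLS handshake observed: no → false
  NOT TLS handshake observed: no → true
  flow rate between 34882 pps and 47848 pps: 47322 in [34882, 47848] is true
Combine:
[1.1.1] true AND true AND true AND false = false
[1.1] NOT false = true
[1.2.1.1] true OR true = true
[1.2.1.2] true AND true = true
[1.2.1] true AND true = true
[1.2] NOT true = false
[1] true OR false = true
[2.1.1.1] false OR true = true
[2.1.1.2.1] false AND false = false
[2.1.1.2] NOT false = true
[2.1.1] true AND true = true
[2.1.2.1] false → true (antecedent false ⇒ implication holds) = true
[2.1.2.2.1] true → false = false
[2.1.2.2] NOT false = true
[2.1.2] exactly-one(true, true) = false
[2.1] true → false = false
[2] NOT false = true
[root] true → true = true
Overall: true → allowed

Allowed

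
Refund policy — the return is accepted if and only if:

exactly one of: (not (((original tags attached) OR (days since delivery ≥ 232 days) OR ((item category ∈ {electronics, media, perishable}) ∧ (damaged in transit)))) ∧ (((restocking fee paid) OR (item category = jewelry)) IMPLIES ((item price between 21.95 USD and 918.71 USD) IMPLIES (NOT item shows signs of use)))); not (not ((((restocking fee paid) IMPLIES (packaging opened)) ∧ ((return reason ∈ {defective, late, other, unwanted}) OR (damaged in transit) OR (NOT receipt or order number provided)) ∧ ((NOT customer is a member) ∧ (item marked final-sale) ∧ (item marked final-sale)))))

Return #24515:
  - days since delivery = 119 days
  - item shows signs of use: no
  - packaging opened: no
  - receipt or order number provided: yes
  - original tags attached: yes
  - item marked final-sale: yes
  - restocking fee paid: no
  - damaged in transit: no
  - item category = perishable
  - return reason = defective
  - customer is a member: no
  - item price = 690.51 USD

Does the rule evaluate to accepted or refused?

Atomic conditions:
  original tags attached: yes → true
  days since delivery ≥ 232 days: 119 ≥ 232 is false
  item category ∈ {electronics, media, perishable}: perishable is in the set → true
  damaged in transit: no → false
  restocking fee paid: no → false
  item category = jewelry: perishable == jewelry is false
  item price between 21.95 USD and 918.71 USD: 690.51 in [21.95, 918.71] is true
  NOT item shows signs of use: no → true
  packaging opened: no → false
  return reason ∈ {defective, late, other, unwanted}: defective is in the set → true
  NOT receipt or order number provided: yes → false
  NOT customer is a member: no → true
  item marked final-sale: yes → true
Combine:
[1.1.1.3] true AND false = false
[1.1.1] true OR false OR false = true
[1.1] NOT true = false
[1.2.1] false OR false = false
[1.2.2] true → true = true
[1.2] false → true (antecedent false ⇒ implication holds) = true
[1] false AND true = false
[2.1.1.1] false → false (antecedent false ⇒ implication holds) = true
[2.1.1.2] true OR false OR false = true
[2.1.1.3] true AND true AND true = true
[2.1.1] true AND true AND true = true
[2.1] NOT true = false
[2] NOT false = true
[root] exactly-one(false, true) = true
Overall: true → accepted

Accepted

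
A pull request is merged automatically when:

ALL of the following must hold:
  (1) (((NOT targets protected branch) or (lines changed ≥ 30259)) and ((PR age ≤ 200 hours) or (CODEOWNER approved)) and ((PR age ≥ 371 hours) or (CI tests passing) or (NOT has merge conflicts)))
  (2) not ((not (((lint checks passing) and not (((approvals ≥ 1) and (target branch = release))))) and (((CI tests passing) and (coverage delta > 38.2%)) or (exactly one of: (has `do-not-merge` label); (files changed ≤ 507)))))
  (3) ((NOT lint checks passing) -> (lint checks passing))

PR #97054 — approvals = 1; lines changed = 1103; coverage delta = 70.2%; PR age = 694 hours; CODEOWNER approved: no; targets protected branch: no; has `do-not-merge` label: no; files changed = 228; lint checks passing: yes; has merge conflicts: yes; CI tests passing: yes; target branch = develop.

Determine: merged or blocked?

Atomic conditions:
  NOT targets protected branch: no → true
  lines changed ≥ 30259: 1103 ≥ 30259 is false
  PR age ≤ 200 hours: 694 ≤ 200 is false
  CODEOWNER approved: no → false
  PR age ≥ 371 hours: 694 ≥ 371 is true
  CI tests passing: yes → true
  NOT has merge conflicts: yes → false
  lint checks passing: yes → true
  approvals ≥ 1: 1 ≥ 1 is true
  target branch = release: develop == release is false
  coverage delta > 38.2%: 70.2 > 38.2 is true
  has `do-not-merge` label: no → false
  files changed ≤ 507: 228 ≤ 507 is true
  NOT lint checks passing: yes → false
Combine:
[1.1] true OR false = true
[1.2] false OR false = false
[1.3] true OR true OR false = true
[1] true AND false AND true = false
[2.1.1.1.2.1] true AND false = false
[2.1.1.1.2] NOT false = true
[2.1.1.1] true AND true = true
[2.1.1] NOT true = false
[2.1.2.1] true AND true = true
[2.1.2.2] exactly-one(false, true) = true
[2.1.2] true OR true = true
[2.1] false AND true = false
[2] NOT false = true
[3] false → true (antecedent false ⇒ implication holds) = true
[root] false AND true AND true = false
Overall: false → blocked

Blocked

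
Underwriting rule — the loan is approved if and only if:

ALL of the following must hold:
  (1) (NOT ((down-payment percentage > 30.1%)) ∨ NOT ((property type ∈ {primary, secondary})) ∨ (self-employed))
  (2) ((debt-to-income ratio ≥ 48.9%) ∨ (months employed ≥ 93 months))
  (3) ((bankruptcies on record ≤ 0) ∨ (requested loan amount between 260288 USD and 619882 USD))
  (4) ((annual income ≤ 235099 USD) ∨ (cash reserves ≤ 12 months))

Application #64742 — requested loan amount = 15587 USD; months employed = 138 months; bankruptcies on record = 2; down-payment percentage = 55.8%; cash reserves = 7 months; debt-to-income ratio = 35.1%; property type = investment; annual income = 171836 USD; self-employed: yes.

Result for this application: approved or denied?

Denied

Atomic conditions:
  down-payment percentage > 30.1%: 55.8 > 30.1 is true
  property type ∈ {primary, secondary}: investment is not in the set → false
  self-employed: yes → true
  debt-to-income ratio ≥ 48.9%: 35.1 ≥ 48.9 is false
  months employed ≥ 93 months: 138 ≥ 93 is true
  bankruptcies on record ≤ 0: 2 ≤ 0 is false
  requested loan amount between 260288 USD and 619882 USD: 15587 in [260288, 619882] is false
  annual income ≤ 235099 USD: 171836 ≤ 235099 is true
  cash reserves ≤ 12 months: 7 ≤ 12 is true
Combine:
[1.1] NOT true = false
[1.2] NOT false = true
[1] false OR true OR true = true
[2] false OR true = true
[3] false OR false = false
[4] true OR true = true
[root] true AND true AND false AND true = false
Overall: false → denied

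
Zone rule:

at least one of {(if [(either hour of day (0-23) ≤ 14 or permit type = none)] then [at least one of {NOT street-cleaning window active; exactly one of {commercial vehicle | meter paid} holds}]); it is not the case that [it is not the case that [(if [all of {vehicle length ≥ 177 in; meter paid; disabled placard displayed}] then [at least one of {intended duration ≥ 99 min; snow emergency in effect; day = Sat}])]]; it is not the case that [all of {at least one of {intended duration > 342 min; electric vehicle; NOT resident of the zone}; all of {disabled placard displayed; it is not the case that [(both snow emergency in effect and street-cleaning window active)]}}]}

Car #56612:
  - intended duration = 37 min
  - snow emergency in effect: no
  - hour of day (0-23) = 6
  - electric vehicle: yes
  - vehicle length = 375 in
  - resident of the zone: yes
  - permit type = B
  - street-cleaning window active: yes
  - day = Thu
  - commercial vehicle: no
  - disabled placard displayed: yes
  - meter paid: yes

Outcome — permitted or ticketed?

Permitted

Atomic conditions:
  hour of day (0-23) ≤ 14: 6 ≤ 14 is true
  permit type = none: B == none is false
  NOT street-cleaning window active: yes → false
  commercial vehicle: no → false
  meter paid: yes → true
  vehicle length ≥ 177 in: 375 ≥ 177 is true
  disabled placard displayed: yes → true
  intended duration ≥ 99 min: 37 ≥ 99 is false
  snow emergency in effect: no → false
  day = Sat: Thu == Sat is false
  intended duration > 342 min: 37 > 342 is false
  electric vehicle: yes → true
  NOT resident of the zone: yes → false
  street-cleaning window active: yes → true
Combine:
[1.1] true OR false = true
[1.2.2] exactly-one(false, true) = true
[1.2] false OR true = true
[1] true → true = true
[2.1.1.1] true AND true AND true = true
[2.1.1.2] false OR false OR false = false
[2.1.1] true → false = false
[2.1] NOT false = true
[2] NOT true = false
[3.1.1] false OR true OR false = true
[3.1.2.2.1] false AND true = false
[3.1.2.2] NOT false = true
[3.1.2] true AND true = true
[3.1] true AND true = true
[3] NOT true = false
[root] true OR false OR false = true
Overall: true → permitted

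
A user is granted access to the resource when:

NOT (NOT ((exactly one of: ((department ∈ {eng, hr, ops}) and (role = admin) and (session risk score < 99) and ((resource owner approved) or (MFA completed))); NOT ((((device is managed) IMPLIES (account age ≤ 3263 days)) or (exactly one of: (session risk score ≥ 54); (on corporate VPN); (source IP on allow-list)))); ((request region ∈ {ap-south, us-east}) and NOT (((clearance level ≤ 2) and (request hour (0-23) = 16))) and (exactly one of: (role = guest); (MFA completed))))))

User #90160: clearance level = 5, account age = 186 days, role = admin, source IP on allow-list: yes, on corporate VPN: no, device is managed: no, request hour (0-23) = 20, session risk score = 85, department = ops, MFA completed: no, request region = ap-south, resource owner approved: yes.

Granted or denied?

Atomic conditions:
  department ∈ {eng, hr, ops}: ops is in the set → true
  role = admin: admin == admin is true
  session risk score < 99: 85 < 99 is true
  resource owner approved: yes → true
  MFA completed: no → false
  device is managed: no → false
  account age ≤ 3263 days: 186 ≤ 3263 is true
  session risk score ≥ 54: 85 ≥ 54 is true
  on corporate VPN: no → false
  source IP on allow-list: yes → true
  request region ∈ {ap-south, us-east}: ap-south is in the set → true
  clearance level ≤ 2: 5 ≤ 2 is false
  request hour (0-23) = 16: 20 == 16 is false
  role = guest: admin == guest is false
Combine:
[1.1.1.4] true OR false = true
[1.1.1] true AND true AND true AND true = true
[1.1.2.1.1] false → true (antecedent false ⇒ implication holds) = true
[1.1.2.1.2] exactly-one(true, false, true) = false
[1.1.2.1] true OR false = true
[1.1.2] NOT true = false
[1.1.3.2.1] false AND false = false
[1.1.3.2] NOT false = true
[1.1.3.3] exactly-one(false, false) = false
[1.1.3] true AND true AND false = false
[1.1] exactly-one(true, false, false) = true
[1] NOT true = false
[root] NOT false = true
Overall: true → granted

Granted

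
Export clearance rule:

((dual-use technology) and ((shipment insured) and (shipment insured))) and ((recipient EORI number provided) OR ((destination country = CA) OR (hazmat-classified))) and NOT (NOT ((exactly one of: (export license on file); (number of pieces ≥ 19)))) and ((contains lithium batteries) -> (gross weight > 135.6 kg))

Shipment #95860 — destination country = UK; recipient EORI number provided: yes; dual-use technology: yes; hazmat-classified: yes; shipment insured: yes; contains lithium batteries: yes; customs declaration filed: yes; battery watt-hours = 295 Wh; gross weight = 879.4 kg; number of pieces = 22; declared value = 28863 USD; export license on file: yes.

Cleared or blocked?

Atomic conditions:
  dual-use technology: yes → true
  shipment insured: yes → true
  recipient EORI number provided: yes → true
  destination country = CA: UK == CA is false
  hazmat-classified: yes → true
  export license on file: yes → true
  number of pieces ≥ 19: 22 ≥ 19 is true
  contains lithium batteries: yes → true
  gross weight > 135.6 kg: 879.4 > 135.6 is true
Combine:
[1.2] true AND true = true
[1] true AND true = true
[2.2] false OR true = true
[2] true OR true = true
[3.1.1] exactly-one(true, true) = false
[3.1] NOT false = true
[3] NOT true = false
[4] true → true = true
[root] true AND true AND false AND true = false
Overall: false → blocked

Blocked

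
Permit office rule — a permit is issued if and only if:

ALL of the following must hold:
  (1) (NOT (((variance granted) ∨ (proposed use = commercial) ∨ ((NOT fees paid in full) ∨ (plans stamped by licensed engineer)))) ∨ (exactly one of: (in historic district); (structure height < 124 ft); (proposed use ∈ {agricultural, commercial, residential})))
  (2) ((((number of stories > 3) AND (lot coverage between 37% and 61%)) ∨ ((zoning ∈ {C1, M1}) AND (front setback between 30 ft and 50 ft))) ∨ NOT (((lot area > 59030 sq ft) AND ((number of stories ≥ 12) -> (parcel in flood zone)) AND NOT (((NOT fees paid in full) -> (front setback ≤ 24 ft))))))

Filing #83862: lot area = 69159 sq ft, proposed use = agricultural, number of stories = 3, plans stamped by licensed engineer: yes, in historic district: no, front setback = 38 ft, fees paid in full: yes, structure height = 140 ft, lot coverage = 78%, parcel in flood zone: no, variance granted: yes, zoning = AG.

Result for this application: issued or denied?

Atomic conditions:
  variance granted: yes → true
  proposed use = commercial: agricultural == commercial is false
  NOT fees paid in full: yes → false
  plans stamped by licensed engineer: yes → true
  in historic district: no → false
  structure height < 124 ft: 140 < 124 is false
  proposed use ∈ {agricultural, commercial, residential}: agricultural is in the set → true
  number of stories > 3: 3 > 3 is false
  lot coverage between 37% and 61%: 78 in [37, 61] is false
  zoning ∈ {C1, M1}: AG is not in the set → false
  front setback between 30 ft and 50 ft: 38 in [30, 50] is true
  lot area > 59030 sq ft: 69159 > 59030 is true
  number of stories ≥ 12: 3 ≥ 12 is false
  parcel in flood zone: no → false
  front setback ≤ 24 ft: 38 ≤ 24 is false
Combine:
[1.1.1.3] false OR true = true
[1.1.1] true OR false OR true = true
[1.1] NOT true = false
[1.2] exactly-one(false, false, true) = true
[1] false OR true = true
[2.1.1] false AND false = false
[2.1.2] false AND true = false
[2.1] false OR false = false
[2.2.1.2] false → false (antecedent false ⇒ implication holds) = true
[2.2.1.3.1] false → false (antecedent false ⇒ implication holds) = true
[2.2.1.3] NOT true = false
[2.2.1] true AND true AND false = false
[2.2] NOT false = true
[2] false OR true = true
[root] true AND true = true
Overall: true → issued

Issued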